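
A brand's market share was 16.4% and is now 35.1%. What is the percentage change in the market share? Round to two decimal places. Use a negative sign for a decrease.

114.02%

The change is 35.1 − 16.4 = 18.7 percentage points.
Relative to the original 16.4%, that is 18.7 ÷ 16.4 ≈ 114.02%.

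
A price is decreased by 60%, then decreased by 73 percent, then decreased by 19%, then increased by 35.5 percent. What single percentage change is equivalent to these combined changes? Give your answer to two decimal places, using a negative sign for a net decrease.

The combined multiplier is 0.4 × 0.27 × 0.81 × 1.355 = 0.1185354.
That corresponds to a decrease of 88.15%.

-88.15%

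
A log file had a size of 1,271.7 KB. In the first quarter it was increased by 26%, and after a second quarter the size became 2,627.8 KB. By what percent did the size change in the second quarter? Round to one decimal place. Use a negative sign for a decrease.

After the first quarter: 1,271.7 × 1.26 = 1602.342.
Second-quarter multiplier: 2,627.8 ÷ 1602.342 ≈ 1.63997.
That is a change of 64.0%.

64.0%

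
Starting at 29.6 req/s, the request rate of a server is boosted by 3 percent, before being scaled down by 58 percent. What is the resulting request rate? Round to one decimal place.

Each change multiplies by a factor: 1.03 × 0.42 = 0.4326.
29.6 × 0.4326 = 12.80496 ≈ 12.8.

12.8 req/s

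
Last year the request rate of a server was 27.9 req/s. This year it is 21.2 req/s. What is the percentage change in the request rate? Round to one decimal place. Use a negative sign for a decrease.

Change: 21.2 − 27.9 = -6.7.
Relative to the original: -6.7 ÷ 27.9 ≈ -24.0%.

-24.0%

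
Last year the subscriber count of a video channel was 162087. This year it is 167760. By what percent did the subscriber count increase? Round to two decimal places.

Change: 167760 − 162087 = 5673.
Relative to the original: 5673 ÷ 162087 ≈ 3.50%.
So the subscriber count increased by 3.50%.

3.50%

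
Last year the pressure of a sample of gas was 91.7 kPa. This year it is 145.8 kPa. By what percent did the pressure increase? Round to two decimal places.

Change: 145.8 − 91.7 = 54.1.
Relative to the original: 54.1 ÷ 91.7 ≈ 59.00%.
So the pressure increased by 59.00%.

59.00%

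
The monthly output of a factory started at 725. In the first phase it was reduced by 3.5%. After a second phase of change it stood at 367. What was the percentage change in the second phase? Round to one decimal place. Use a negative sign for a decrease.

After the first phase: 725 × 0.965 = 699.625.
Second-phase multiplier: 367 ÷ 699.625 ≈ 0.52457.
That is a change of -47.5%.

-47.5%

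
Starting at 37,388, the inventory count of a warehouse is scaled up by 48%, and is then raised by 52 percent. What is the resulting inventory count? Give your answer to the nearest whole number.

Apply the 48% increase: 37,388 × 1.48 = 55334.24.
52% increase: 55334.24 × 1.52 = 84108.0448 ≈ 84,108.

84,108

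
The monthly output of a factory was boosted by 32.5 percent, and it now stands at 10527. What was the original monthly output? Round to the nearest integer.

The overall multiplier applied was 1.325.
So the original monthly output was 10527 ÷ 1.325 ≈ 7945.

7945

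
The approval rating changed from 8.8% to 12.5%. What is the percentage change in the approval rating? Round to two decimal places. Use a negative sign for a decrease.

42.05%

The change is 12.5 − 8.8 = 3.7 percentage points.
Relative to the original 8.8%, that is 3.7 ÷ 8.8 ≈ 42.05%.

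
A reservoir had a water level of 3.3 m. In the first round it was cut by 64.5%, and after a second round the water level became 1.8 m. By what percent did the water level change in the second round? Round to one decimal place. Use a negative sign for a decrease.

After the first round: 3.3 × 0.355 = 1.1715.
Second-round multiplier: 1.8 ÷ 1.1715 ≈ 1.53649.
That is a change of 53.6%.

53.6%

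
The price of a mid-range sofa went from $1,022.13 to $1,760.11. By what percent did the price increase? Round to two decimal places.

72.20%

Change: $1,760.11 − $1,022.13 = $737.98.
Relative to the original: $737.98 ÷ $1,022.13 ≈ 72.20%.
So the price increased by 72.20%.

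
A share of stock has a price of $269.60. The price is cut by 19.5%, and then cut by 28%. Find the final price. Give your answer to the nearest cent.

$156.26

19.5% decrease: $269.60 × 0.805 = $217.028.
Apply the 28% decrease: $217.028 × 0.72 = $156.26016 ≈ $156.26.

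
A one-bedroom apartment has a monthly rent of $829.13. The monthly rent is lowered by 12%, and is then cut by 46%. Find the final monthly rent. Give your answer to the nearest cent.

Each change multiplies by a factor: 0.88 × 0.54 = 0.4752.
$829.13 × 0.4752 = $394.002576 ≈ $394.00.

$394.00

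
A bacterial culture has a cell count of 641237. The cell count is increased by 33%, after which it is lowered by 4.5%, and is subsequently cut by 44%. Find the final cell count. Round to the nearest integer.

33% increase: 641237 × 1.33 = 852845.21.
After the 4.5% decrease: 852845.21 × 0.955 = 814467.17555.
Apply the 44% decrease: 814467.17555 × 0.56 = 456101.618308 ≈ 456102.

456102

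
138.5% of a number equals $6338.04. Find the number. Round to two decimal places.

$4576.20

$6338.04 ÷ 1.385 ≈ $4576.20.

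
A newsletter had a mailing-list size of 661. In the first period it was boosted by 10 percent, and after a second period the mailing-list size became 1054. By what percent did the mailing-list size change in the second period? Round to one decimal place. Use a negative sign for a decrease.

45.0%

After the first period: 661 × 1.1 = 727.1.
Second-period multiplier: 1054 ÷ 727.1 ≈ 1.44959.
That is a change of 45.0%.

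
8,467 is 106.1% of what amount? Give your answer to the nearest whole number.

8,467 ÷ 1.061 ≈ 7,980.

7,980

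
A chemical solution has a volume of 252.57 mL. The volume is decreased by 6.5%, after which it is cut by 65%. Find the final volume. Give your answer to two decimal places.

6.5% decrease: 252.57 × 0.935 = 236.15295.
Apply the 65% decrease: 236.15295 × 0.35 = 82.6535325 ≈ 82.65.

82.65 mL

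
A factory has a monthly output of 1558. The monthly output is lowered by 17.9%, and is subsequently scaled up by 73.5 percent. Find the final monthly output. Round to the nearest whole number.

Each change multiplies by a factor: 0.821 × 1.735 = 1.424435.
1558 × 1.424435 = 2219.26973 ≈ 2219.

2219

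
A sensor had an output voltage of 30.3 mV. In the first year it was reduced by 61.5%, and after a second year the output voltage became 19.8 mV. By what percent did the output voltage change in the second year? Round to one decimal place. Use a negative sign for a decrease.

After the first year: 30.3 × 0.385 = 11.6655.
Second-year multiplier: 19.8 ÷ 11.6655 ≈ 1.69731.
That is a change of 69.7%.

69.7%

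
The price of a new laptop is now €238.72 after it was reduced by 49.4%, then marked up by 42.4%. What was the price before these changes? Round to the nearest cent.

€331.31

The overall multiplier applied was 0.506 × 1.424 = 0.720544.
So the original price was €238.72 ÷ 0.720544 ≈ €331.31.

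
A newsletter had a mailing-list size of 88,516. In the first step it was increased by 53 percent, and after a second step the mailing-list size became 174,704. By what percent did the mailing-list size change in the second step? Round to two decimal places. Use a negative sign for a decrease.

29.00%

After the first step: 88,516 × 1.53 = 135429.48.
Second-step multiplier: 174,704 ÷ 135429.48 ≈ 1.29.
That is a change of 29.00%.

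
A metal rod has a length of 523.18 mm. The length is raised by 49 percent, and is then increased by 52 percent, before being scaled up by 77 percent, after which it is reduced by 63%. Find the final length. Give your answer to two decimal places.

Each change multiplies by a factor: 1.49 × 1.52 × 1.77 × 0.37 = 1.48321752.
523.18 × 1.48321752 = 775.9897421136 ≈ 775.99.

775.99 mm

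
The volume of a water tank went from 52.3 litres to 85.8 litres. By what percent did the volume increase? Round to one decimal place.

Change: 85.8 − 52.3 = 33.5.
Relative to the original: 33.5 ÷ 52.3 ≈ 64.1%.
So the volume increased by 64.1%.

64.1%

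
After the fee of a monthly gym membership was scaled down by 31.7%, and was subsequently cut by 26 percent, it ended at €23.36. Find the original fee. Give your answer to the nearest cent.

Undoing the 26% decrease: €23.36 ÷ 0.74 ≈ €31.567568.
Undoing the 31.7% decrease: €31.567568 ÷ 0.683 ≈ €46.22.

€46.22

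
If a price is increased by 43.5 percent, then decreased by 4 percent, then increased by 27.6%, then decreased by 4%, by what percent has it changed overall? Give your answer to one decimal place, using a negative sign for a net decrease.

68.8%

The combined multiplier is 1.435 × 0.96 × 1.276 × 0.96 = 1.687504896.
That corresponds to an increase of 68.8%.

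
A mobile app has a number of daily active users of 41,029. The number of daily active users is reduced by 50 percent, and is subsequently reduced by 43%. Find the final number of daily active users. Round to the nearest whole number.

11,693

Apply the 50% decrease: 41,029 × 0.5 = 20514.5.
Apply the 43% decrease: 20514.5 × 0.57 = 11693.265 ≈ 11,693.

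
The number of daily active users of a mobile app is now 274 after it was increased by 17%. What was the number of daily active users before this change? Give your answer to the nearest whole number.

The overall multiplier applied was 1.17.
So the original number of daily active users was 274 ÷ 1.17 ≈ 234.

234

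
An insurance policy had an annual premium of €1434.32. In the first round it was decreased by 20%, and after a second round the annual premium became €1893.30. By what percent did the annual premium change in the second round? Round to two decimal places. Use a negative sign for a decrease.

65.00%

After the first round: €1434.32 × 0.8 = €1147.456.
Second-round multiplier: €1893.30 ÷ €1147.456 ≈ 1.649998.
That is a change of 65.00%.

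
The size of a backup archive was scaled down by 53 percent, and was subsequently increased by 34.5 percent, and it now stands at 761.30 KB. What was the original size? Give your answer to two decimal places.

The overall multiplier applied was 0.47 × 1.345 = 0.63215.
So the original size was 761.30 ÷ 0.63215 ≈ 1204.30 KB.

1204.30 KB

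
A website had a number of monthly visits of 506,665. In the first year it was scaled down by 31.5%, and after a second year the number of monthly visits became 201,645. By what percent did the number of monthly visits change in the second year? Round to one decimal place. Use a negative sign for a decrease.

After the first year: 506,665 × 0.685 = 347065.525.
Second-year multiplier: 201,645 ÷ 347065.525 ≈ 0.581.
That is a change of -41.9%.

-41.9%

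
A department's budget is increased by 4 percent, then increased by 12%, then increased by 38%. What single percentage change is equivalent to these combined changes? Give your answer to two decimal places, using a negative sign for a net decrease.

60.74%

The combined multiplier is 1.04 × 1.12 × 1.38 = 1.607424.
That corresponds to an increase of 60.74%.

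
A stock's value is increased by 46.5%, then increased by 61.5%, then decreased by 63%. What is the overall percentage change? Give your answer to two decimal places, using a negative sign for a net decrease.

A 46.5% increase multiplies by 1.465.
Then a 61.5% increase: 1.465 × 1.615 = 2.365975.
Then a 63% decrease: 2.365975 × 0.37 = 0.87541075.
Overall factor 0.87541075, i.e. -12.46%.

-12.46%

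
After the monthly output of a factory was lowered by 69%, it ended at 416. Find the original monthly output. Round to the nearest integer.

The overall multiplier applied was 0.31.
So the original monthly output was 416 ÷ 0.31 ≈ 1342.

1342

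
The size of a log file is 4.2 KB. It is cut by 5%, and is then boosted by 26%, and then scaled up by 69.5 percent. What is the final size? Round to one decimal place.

Each change multiplies by a factor: 0.95 × 1.26 × 1.695 = 2.028915.
4.2 × 2.028915 = 8.521443 ≈ 8.5.

8.5 KB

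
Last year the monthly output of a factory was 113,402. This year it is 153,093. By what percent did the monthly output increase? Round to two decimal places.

Change: 153,093 − 113,402 = 39,691.
Relative to the original: 39,691 ÷ 113,402 ≈ 35.00%.
So the monthly output increased by 35.00%.

35.00%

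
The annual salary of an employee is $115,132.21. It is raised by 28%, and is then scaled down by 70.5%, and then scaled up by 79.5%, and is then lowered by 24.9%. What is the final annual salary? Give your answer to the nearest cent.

After the 28% increase: $115,132.21 × 1.28 = $147369.2288.
Apply the 70.5% decrease: $147369.2288 × 0.295 = $43473.922496.
79.5% increase: $43473.922496 × 1.795 = $78035.69088032.
24.9% decrease: $78035.69088032 × 0.751 = $58604.80385112032 ≈ $58,604.80.

$58,604.80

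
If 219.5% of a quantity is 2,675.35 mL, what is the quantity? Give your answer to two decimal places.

2,675.35 mL ÷ 2.195 ≈ 1,218.84 mL.

1,218.84 mL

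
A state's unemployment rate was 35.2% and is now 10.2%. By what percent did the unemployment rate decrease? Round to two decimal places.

The change is 10.2 − 35.2 = -25.0 percentage points.
Relative to the original 35.2%, that is -25.0 ÷ 35.2 ≈ -71.02%.
So the unemployment rate fell by 71.02%.

71.02%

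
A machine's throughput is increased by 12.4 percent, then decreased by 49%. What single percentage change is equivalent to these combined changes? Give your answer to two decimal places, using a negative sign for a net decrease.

The combined multiplier is 1.124 × 0.51 = 0.57324.
That corresponds to a decrease of 42.68%.

-42.68%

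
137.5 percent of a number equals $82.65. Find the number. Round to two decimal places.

$60.11

$82.65 ÷ 1.375 ≈ $60.11.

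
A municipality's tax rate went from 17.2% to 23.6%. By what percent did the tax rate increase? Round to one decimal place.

The change is 23.6 − 17.2 = 6.4 percentage points.
Relative to the original 17.2%, that is 6.4 ÷ 17.2 ≈ 37.2%.
So the tax rate rose by 37.2%.

37.2%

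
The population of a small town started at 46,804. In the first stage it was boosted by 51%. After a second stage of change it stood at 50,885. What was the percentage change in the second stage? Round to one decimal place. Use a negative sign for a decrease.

-28.0%

After the first stage: 46,804 × 1.51 = 70674.04.
Second-stage multiplier: 50,885 ÷ 70674.04 ≈ 0.72.
That is a change of -28.0%.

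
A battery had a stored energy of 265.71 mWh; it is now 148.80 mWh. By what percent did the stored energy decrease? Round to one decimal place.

Change: 148.80 − 265.71 = -116.91.
Relative to the original: -116.91 ÷ 265.71 ≈ -44.0%.
So the stored energy decreased by 44.0%.

44.0%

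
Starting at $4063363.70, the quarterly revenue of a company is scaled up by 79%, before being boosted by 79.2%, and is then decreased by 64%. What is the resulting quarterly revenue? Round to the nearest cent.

Each change multiplies by a factor: 1.79 × 1.792 × 0.36 = 1.1547648.
$4063363.70 × 1.1547648 = $4692229.37035776 ≈ $4692229.37.

$4692229.37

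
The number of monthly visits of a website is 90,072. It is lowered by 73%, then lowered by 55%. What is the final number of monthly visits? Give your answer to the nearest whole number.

Each change multiplies by a factor: 0.27 × 0.45 = 0.1215.
90,072 × 0.1215 = 10943.748 ≈ 10,944.

10,944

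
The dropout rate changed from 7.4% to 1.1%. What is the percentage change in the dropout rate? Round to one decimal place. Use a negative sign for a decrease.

The change is 1.1 − 7.4 = -6.3 percentage points.
Relative to the original 7.4%, that is -6.3 ÷ 7.4 ≈ -85.1%.

-85.1%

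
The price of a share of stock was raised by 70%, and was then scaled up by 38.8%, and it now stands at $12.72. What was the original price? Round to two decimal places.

Undoing the 38.8% increase: $12.72 ÷ 1.388 ≈ $9.164265.
Undoing the 70% increase: $9.164265 ÷ 1.7 ≈ $5.39.

$5.39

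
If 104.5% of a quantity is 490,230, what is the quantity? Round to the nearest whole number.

490,230 ÷ 1.045 ≈ 469,120.

469,120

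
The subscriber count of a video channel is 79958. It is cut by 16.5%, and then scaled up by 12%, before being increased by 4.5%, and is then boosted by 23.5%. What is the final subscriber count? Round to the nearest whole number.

96505

After the 16.5% decrease: 79958 × 0.835 = 66764.93.
12% increase: 66764.93 × 1.12 = 74776.7216.
Apply the 4.5% increase: 74776.7216 × 1.045 = 78141.674072.
23.5% increase: 78141.674072 × 1.235 = 96504.96747892 ≈ 96505.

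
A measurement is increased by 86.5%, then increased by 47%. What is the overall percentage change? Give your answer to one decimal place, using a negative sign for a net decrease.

174.2%

The combined multiplier is 1.865 × 1.47 = 2.74155.
That corresponds to an increase of 174.2%.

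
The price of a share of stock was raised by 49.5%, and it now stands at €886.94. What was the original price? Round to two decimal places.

The overall multiplier applied was 1.495.
So the original price was €886.94 ÷ 1.495 ≈ €593.27.

€593.27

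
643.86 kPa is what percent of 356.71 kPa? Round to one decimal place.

180.5%

643.86 kPa ÷ 356.71 kPa ≈ 180.5%.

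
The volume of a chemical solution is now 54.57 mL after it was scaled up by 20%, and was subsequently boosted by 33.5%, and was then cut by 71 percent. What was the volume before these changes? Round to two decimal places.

117.46 mL

Undoing the 71% decrease: 54.57 ÷ 0.29 ≈ 188.172414.
Undoing the 33.5% increase: 188.172414 ÷ 1.335 ≈ 140.953119.
Undoing the 20% increase: 140.953119 ÷ 1.2 ≈ 117.46 mL.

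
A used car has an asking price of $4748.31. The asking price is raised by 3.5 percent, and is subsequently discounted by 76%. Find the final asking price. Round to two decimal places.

$1179.48

Each change multiplies by a factor: 1.035 × 0.24 = 0.2484.
$4748.31 × 0.2484 = $1179.480204 ≈ $1179.48.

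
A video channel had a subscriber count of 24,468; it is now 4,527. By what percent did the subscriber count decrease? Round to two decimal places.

81.50%

Change: 4,527 − 24,468 = -19,941.
Relative to the original: -19,941 ÷ 24,468 ≈ -81.50%.
So the subscriber count decreased by 81.50%.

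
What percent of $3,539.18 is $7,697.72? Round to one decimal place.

$7,697.72 ÷ $3,539.18 ≈ 217.5%.

217.5%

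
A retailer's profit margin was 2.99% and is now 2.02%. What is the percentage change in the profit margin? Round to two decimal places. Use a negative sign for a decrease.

-32.44%

The change is 2.02 − 2.99 = -0.97 percentage points.
Relative to the original 2.99%, that is -0.97 ÷ 2.99 ≈ -32.44%.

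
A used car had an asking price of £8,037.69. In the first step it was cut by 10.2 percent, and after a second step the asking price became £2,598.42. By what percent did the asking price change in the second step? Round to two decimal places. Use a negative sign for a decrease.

After the first step: £8,037.69 × 0.898 = £7217.84562.
Second-step multiplier: £2,598.42 ÷ £7217.84562 ≈ 0.359999.
That is a change of -64.00%.

-64.00%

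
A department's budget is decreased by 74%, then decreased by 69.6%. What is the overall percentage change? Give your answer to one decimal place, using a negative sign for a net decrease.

-92.1%

A 74% decrease multiplies by 0.26.
Then a 69.6% decrease: 0.26 × 0.304 = 0.07904.
Overall factor 0.07904, i.e. -92.1%.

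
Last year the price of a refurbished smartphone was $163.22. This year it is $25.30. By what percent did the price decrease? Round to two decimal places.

84.50%

Change: $25.30 − $163.22 = -$137.92.
Relative to the original: -$137.92 ÷ $163.22 ≈ -84.50%.
So the price decreased by 84.50%.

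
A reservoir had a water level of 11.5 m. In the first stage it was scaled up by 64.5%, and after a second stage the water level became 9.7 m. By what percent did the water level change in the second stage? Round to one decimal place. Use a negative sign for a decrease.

-48.7%

After the first stage: 11.5 × 1.645 = 18.9175.
Second-stage multiplier: 9.7 ÷ 18.9175 ≈ 0.51275.
That is a change of -48.7%.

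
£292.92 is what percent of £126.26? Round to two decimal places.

232.00%

£292.92 ÷ £126.26 ≈ 232.00%.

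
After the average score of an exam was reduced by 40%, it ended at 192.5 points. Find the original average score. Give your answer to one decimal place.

The overall multiplier applied was 0.6.
So the original average score was 192.5 ÷ 0.6 ≈ 320.8 points.

320.8 points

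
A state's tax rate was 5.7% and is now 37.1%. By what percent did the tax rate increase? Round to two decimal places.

The change is 37.1 − 5.7 = 31.4 percentage points.
Relative to the original 5.7%, that is 31.4 ÷ 5.7 ≈ 550.88%.
So the tax rate rose by 550.88%.

550.88%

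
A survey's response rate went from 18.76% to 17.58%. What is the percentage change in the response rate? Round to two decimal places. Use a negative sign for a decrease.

The change is 17.58 − 18.76 = -1.18 percentage points.
Relative to the original 18.76%, that is -1.18 ÷ 18.76 ≈ -6.29%.

-6.29%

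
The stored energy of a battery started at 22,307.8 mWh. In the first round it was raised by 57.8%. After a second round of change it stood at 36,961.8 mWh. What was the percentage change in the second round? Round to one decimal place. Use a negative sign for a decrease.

5.0%

After the first round: 22,307.8 × 1.578 = 35201.7084.
Second-round multiplier: 36,961.8 ÷ 35201.7084 ≈ 1.05.
That is a change of 5.0%.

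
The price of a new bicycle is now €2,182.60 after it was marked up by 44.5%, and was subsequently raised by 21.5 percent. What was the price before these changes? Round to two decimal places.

€1,243.17

Undoing the 21.5% increase: €2,182.60 ÷ 1.215 ≈ €1796.378601.
Undoing the 44.5% increase: €1796.378601 ÷ 1.445 ≈ €1,243.17.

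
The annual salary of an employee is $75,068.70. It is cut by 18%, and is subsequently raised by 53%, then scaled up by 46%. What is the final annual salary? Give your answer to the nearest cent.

18% decrease: $75,068.70 × 0.82 = $61556.334.
53% increase: $61556.334 × 1.53 = $94181.19102.
Apply the 46% increase: $94181.19102 × 1.46 = $137504.5388892 ≈ $137,504.54.

$137,504.54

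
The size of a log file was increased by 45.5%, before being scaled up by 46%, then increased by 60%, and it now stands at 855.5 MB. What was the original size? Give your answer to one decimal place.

Undoing the 60% increase: 855.5 ÷ 1.6 = 534.6875.
Undoing the 46% increase: 534.6875 ÷ 1.46 ≈ 366.224315.
Undoing the 45.5% increase: 366.224315 ÷ 1.455 ≈ 251.7 MB.

251.7 MB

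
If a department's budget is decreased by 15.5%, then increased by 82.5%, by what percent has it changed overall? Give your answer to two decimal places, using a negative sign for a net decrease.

54.21%

The combined multiplier is 0.845 × 1.825 = 1.542125.
That corresponds to an increase of 54.21%.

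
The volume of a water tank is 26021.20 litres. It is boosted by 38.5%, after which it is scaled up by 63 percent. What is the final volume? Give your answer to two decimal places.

58744.16 litres

Each change multiplies by a factor: 1.385 × 1.63 = 2.25755.
26021.20 × 2.25755 = 58744.16006 ≈ 58744.16.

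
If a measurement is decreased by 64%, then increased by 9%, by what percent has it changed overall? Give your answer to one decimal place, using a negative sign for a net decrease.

A 64% decrease multiplies by 0.36.
Then a 9% increase: 0.36 × 1.09 = 0.3924.
Overall factor 0.3924, i.e. -60.8%.

-60.8%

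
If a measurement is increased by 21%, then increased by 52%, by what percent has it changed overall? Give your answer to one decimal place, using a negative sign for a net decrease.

A 21% increase multiplies by 1.21.
Then a 52% increase: 1.21 × 1.52 = 1.8392.
Overall factor 1.8392, i.e. 83.9%.

83.9%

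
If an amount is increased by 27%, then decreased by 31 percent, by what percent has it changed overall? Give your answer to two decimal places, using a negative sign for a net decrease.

-12.37%

A 27% increase multiplies by 1.27.
Then a 31% decrease: 1.27 × 0.69 = 0.8763.
Overall factor 0.8763, i.e. -12.37%.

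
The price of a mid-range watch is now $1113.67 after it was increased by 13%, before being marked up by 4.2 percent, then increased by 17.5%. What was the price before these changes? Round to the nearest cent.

$804.96

Undoing the 17.5% increase: $1113.67 ÷ 1.175 ≈ $947.804255.
Undoing the 4.2% increase: $947.804255 ÷ 1.042 ≈ $909.601012.
Undoing the 13% increase: $909.601012 ÷ 1.13 ≈ $804.96.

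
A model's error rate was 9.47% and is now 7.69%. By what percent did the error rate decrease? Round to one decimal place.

18.8%

The change is 7.69 − 9.47 = -1.78 percentage points.
Relative to the original 9.47%, that is -1.78 ÷ 9.47 ≈ -18.8%.
So the error rate fell by 18.8%.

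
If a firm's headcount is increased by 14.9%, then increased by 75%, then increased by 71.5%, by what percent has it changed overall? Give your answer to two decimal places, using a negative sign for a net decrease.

The combined multiplier is 1.149 × 1.75 × 1.715 = 3.44843625.
That corresponds to an increase of 244.84%.

244.84%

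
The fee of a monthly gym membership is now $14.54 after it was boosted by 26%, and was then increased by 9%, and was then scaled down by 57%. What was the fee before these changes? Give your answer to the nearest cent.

Undoing the 57% decrease: $14.54 ÷ 0.43 ≈ $33.813953.
Undoing the 9% increase: $33.813953 ÷ 1.09 ≈ $31.021975.
Undoing the 26% increase: $31.021975 ÷ 1.26 ≈ $24.62.

$24.62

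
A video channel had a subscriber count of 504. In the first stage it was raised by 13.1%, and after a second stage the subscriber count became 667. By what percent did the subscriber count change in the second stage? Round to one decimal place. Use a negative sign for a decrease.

17.0%

After the first stage: 504 × 1.131 = 570.024.
Second-stage multiplier: 667 ÷ 570.024 ≈ 1.17013.
That is a change of 17.0%.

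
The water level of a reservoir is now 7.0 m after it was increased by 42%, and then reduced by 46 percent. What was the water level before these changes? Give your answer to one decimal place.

9.1 m

The overall multiplier applied was 1.42 × 0.54 = 0.7668.
So the original water level was 7.0 ÷ 0.7668 ≈ 9.1 m.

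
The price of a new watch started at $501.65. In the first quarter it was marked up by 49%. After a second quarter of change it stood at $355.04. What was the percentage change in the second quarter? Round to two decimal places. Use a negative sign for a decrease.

After the first quarter: $501.65 × 1.49 = $747.4585.
Second-quarter multiplier: $355.04 ÷ $747.4585 ≈ 0.474996.
That is a change of -52.50%.

-52.50%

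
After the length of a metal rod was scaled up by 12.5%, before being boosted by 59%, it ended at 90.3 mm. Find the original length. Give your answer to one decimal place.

50.5 mm

The overall multiplier applied was 1.125 × 1.59 = 1.78875.
So the original length was 90.3 ÷ 1.78875 ≈ 50.5 mm.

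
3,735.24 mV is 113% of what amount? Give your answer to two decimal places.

3,735.24 mV ÷ 1.13 ≈ 3,305.52 mV.

3,305.52 mV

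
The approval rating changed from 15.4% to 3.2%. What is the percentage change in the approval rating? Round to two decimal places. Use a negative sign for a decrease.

-79.22%

The change is 3.2 − 15.4 = -12.2 percentage points.
Relative to the original 15.4%, that is -12.2 ÷ 15.4 ≈ -79.22%.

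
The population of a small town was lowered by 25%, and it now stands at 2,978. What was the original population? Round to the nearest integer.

3,971

The overall multiplier applied was 0.75.
So the original population was 2,978 ÷ 0.75 ≈ 3,971.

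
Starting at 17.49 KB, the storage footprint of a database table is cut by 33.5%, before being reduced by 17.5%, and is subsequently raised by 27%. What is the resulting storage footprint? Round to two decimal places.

Each change multiplies by a factor: 0.665 × 0.825 × 1.27 = 0.69675375.
17.49 × 0.69675375 = 12.1862230875 ≈ 12.19.

12.19 KB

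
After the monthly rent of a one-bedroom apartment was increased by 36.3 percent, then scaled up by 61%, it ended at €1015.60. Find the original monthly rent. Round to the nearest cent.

Undoing the 61% increase: €1015.60 ÷ 1.61 ≈ €630.807453.
Undoing the 36.3% increase: €630.807453 ÷ 1.363 ≈ €462.81.

€462.81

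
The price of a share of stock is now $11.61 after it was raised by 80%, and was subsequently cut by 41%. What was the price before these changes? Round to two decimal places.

$10.93

Undoing the 41% decrease: $11.61 ÷ 0.59 ≈ $19.677966.
Undoing the 80% increase: $19.677966 ÷ 1.8 ≈ $10.93.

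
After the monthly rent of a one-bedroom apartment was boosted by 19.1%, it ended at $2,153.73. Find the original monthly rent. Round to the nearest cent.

The overall multiplier applied was 1.191.
So the original monthly rent was $2,153.73 ÷ 1.191 ≈ $1,808.34.

$1,808.34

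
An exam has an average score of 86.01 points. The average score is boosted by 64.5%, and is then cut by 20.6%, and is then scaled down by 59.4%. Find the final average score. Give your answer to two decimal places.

Each change multiplies by a factor: 1.645 × 0.794 × 0.406 = 0.53028878.
86.01 × 0.53028878 = 45.6101379678 ≈ 45.61.

45.61 points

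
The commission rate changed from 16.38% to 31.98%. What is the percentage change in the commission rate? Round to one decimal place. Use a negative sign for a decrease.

The change is 31.98 − 16.38 = 15.60 percentage points.
Relative to the original 16.38%, that is 15.60 ÷ 16.38 ≈ 95.2%.

95.2%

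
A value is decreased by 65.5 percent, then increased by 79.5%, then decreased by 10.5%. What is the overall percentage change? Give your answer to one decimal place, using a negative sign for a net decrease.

The combined multiplier is 0.345 × 1.795 × 0.895 = 0.554251125.
That corresponds to a decrease of 44.6%.

-44.6%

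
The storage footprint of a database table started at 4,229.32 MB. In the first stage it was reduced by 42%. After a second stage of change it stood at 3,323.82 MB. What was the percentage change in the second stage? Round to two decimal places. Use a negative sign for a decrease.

35.50%

After the first stage: 4,229.32 × 0.58 = 2453.0056.
Second-stage multiplier: 3,323.82 ÷ 2453.0056 ≈ 1.354999.
That is a change of 35.50%.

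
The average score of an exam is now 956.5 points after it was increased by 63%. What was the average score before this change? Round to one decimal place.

The overall multiplier applied was 1.63.
So the original average score was 956.5 ÷ 1.63 ≈ 586.8 points.

586.8 points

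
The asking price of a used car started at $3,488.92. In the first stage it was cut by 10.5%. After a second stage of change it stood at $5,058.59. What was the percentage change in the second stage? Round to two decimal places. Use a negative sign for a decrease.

62.00%

After the first stage: $3,488.92 × 0.895 = $3122.5834.
Second-stage multiplier: $5,058.59 ÷ $3122.5834 ≈ 1.620002.
That is a change of 62.00%.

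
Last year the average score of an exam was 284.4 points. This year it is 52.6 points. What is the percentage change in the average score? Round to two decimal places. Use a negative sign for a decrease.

-81.50%

Change: 52.6 − 284.4 = -231.8.
Relative to the original: -231.8 ÷ 284.4 ≈ -81.50%.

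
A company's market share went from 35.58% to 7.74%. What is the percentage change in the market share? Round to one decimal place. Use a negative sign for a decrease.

-78.2%

The change is 7.74 − 35.58 = -27.84 percentage points.
Relative to the original 35.58%, that is -27.84 ÷ 35.58 ≈ -78.2%.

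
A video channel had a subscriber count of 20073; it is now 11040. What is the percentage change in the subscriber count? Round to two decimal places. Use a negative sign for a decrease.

Change: 11040 − 20073 = -9033.
Relative to the original: -9033 ÷ 20073 ≈ -45.00%.

-45.00%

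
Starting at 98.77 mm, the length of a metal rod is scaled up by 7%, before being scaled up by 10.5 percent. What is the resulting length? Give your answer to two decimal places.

116.78 mm

Apply the 7% increase: 98.77 × 1.07 = 105.6839.
Apply the 10.5% increase: 105.6839 × 1.105 = 116.7807095 ≈ 116.78.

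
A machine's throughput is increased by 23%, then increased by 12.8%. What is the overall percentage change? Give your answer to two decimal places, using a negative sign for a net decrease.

A 23% increase multiplies by 1.23.
Then a 12.8% increase: 1.23 × 1.128 = 1.38744.
Overall factor 1.38744, i.e. 38.74%.

38.74%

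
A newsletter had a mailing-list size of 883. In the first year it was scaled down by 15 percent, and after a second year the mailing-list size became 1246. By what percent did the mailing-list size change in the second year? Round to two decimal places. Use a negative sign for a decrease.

66.01%

After the first year: 883 × 0.85 = 750.55.
Second-year multiplier: 1246 ÷ 750.55 ≈ 1.660116.
That is a change of 66.01%.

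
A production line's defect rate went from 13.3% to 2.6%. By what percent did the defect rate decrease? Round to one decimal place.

80.5%

The change is 2.6 − 13.3 = -10.7 percentage points.
Relative to the original 13.3%, that is -10.7 ÷ 13.3 ≈ -80.5%.
So the defect rate fell by 80.5%.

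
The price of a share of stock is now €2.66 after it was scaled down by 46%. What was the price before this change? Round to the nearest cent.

€4.93

The overall multiplier applied was 0.54.
So the original price was €2.66 ÷ 0.54 ≈ €4.93.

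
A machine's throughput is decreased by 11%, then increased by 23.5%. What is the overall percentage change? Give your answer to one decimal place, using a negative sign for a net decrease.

9.9%

The combined multiplier is 0.89 × 1.235 = 1.09915.
That corresponds to an increase of 9.9%.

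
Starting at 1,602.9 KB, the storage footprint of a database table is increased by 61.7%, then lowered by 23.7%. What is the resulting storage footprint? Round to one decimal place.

Each change multiplies by a factor: 1.617 × 0.763 = 1.233771.
1,602.9 × 1.233771 = 1977.6115359 ≈ 1,977.6.

1,977.6 KB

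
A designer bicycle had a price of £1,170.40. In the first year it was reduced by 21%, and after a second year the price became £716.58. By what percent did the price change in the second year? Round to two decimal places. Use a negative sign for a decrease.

After the first year: £1,170.40 × 0.79 = £924.616.
Second-year multiplier: £716.58 ÷ £924.616 ≈ 0.775003.
That is a change of -22.50%.

-22.50%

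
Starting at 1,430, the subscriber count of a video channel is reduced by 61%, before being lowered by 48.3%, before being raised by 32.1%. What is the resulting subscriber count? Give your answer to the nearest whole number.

381

After the 61% decrease: 1,430 × 0.39 = 557.7.
48.3% decrease: 557.7 × 0.517 = 288.3309.
Apply the 32.1% increase: 288.3309 × 1.321 = 380.8851189 ≈ 381.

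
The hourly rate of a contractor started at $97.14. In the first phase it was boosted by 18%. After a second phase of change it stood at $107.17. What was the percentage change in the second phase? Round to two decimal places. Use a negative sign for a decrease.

After the first phase: $97.14 × 1.18 = $114.6252.
Second-phase multiplier: $107.17 ÷ $114.6252 ≈ 0.93496.
That is a change of -6.50%.

-6.50%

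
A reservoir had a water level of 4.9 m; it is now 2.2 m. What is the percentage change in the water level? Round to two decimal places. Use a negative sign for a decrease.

-55.10%

Change: 2.2 − 4.9 = -2.7.
Relative to the original: -2.7 ÷ 4.9 ≈ -55.10%.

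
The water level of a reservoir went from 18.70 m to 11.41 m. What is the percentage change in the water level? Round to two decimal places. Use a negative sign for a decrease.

-38.98%

Change: 11.41 − 18.70 = -7.29.
Relative to the original: -7.29 ÷ 18.70 ≈ -38.98%.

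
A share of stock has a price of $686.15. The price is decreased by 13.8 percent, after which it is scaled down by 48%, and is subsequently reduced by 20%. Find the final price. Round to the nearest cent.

After the 13.8% decrease: $686.15 × 0.862 = $591.4613.
Apply the 48% decrease: $591.4613 × 0.52 = $307.559876.
20% decrease: $307.559876 × 0.8 = $246.0479008 ≈ $246.05.

$246.05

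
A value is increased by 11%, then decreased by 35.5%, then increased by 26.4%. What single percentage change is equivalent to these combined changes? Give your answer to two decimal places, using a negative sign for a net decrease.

An 11% increase multiplies by 1.11.
Then a 35.5% decrease: 1.11 × 0.645 = 0.71595.
Then a 26.4% increase: 0.71595 × 1.264 = 0.9049608.
Overall factor 0.9049608, i.e. -9.50%.

-9.50%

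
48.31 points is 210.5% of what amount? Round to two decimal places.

22.95 points

48.31 points ÷ 2.105 ≈ 22.95 points.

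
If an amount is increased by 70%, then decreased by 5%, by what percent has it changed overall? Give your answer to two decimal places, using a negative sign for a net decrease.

61.50%

The combined multiplier is 1.7 × 0.95 = 1.615.
That corresponds to an increase of 61.50%.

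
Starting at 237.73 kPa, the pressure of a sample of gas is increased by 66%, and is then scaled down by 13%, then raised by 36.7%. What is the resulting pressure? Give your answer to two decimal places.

Apply the 66% increase: 237.73 × 1.66 = 394.6318.
13% decrease: 394.6318 × 0.87 = 343.329666.
36.7% increase: 343.329666 × 1.367 = 469.331653422 ≈ 469.33.

469.33 kPa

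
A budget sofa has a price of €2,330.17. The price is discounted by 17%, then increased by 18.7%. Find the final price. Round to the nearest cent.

17% decrease: €2,330.17 × 0.83 = €1934.0411.
Apply the 18.7% increase: €1934.0411 × 1.187 = €2295.7067857 ≈ €2,295.71.

€2,295.71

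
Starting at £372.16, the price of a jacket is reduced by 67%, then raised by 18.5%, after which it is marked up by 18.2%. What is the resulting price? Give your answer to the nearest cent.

£172.02

Each change multiplies by a factor: 0.33 × 1.185 × 1.182 = 0.4622211.
£372.16 × 0.4622211 = £172.020204576 ≈ £172.02.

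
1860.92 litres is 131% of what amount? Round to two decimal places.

1860.92 litres ÷ 1.31 ≈ 1420.55 litres.

1420.55 litres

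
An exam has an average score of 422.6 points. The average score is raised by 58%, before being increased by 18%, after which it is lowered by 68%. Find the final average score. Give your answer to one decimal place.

252.1 points

58% increase: 422.6 × 1.58 = 667.708.
Apply the 18% increase: 667.708 × 1.18 = 787.89544.
After the 68% decrease: 787.89544 × 0.32 = 252.1265408 ≈ 252.1.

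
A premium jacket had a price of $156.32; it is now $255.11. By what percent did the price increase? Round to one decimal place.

Change: $255.11 − $156.32 = $98.79.
Relative to the original: $98.79 ÷ $156.32 ≈ 63.2%.
So the price increased by 63.2%.

63.2%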